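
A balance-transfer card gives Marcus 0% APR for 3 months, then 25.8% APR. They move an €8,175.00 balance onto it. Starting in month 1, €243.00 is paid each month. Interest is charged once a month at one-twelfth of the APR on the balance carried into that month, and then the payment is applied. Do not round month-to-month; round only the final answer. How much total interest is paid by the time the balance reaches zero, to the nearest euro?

€4,838

Promo months 1–3 at r₀ = 0%/12 = 0; months 4+ at r₁ = 25.8%/12 = 0.0215.
After month 3 (no interest yet): B = €8,175.00 − 3·€243.00 = €7,446.00.
Then at r₁ with €243.00/mo: n₂ = −ln(1 − r₁·B/P)/ln(1+r₁) ≈ 50.55 → 51 more payments.
Total paid = 53·€243.00 + €134.14 = €13,013.14; interest = €13,013.14 − €8,175.00 = €4,838.14.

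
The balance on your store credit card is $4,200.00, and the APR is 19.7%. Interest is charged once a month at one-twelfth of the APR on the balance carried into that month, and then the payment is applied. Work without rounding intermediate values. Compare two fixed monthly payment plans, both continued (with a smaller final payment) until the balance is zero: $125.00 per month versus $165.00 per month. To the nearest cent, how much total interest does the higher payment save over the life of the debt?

$674.33

Monthly rate r = 19.7%/12 = 1.64167% = 0.0164167.
At $125.00/mo: n = ⌈−ln(1 − rB₀/P)/ln(1+r)⌉ = 50 payments (last $32.32); total interest = total paid − $4,200.00 = $1,957.32.
At $165.00/mo: 34 payments (last $37.99); total interest $1,282.99.
Interest saved = $1,957.32 − $1,282.99 = $674.33.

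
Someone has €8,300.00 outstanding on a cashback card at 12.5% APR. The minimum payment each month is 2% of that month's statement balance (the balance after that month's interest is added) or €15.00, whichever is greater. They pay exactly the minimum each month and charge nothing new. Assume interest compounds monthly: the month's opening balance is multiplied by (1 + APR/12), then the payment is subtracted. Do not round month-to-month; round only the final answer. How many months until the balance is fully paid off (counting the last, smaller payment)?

316 months

Monthly rate r = 12.5%/12 = 1.04167% = 0.0104167.
While 2% of the post-interest balance exceeds €15.00, each month B ← (B·(1+r))·(1 − 0.02), i.e. B shrinks by the factor (1+r)·0.98 = 0.99021.
This holds for months 1–246. Entering month 247 the balance is €737.59; 2% of the post-interest balance is now below €15.00, so the flat €15.00 minimum applies from here.
From month 247 a fixed €15.00 at rate r clears €737.59 in 70 more payments. Total: 246 + 70 = 316 months.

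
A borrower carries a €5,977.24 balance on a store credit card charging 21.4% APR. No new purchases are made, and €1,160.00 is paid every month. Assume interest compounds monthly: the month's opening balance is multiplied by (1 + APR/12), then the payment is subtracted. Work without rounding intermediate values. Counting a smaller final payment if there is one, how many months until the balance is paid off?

Monthly rate r = 21.4%/12 = 1.78333% = 0.0178333.
Recurrence: B ← B·(1+r) − €1,160.00.
Month 1: interest €106.59; balance after payment €4,923.83.
Month 2: interest €87.81; balance after payment €3,851.64.
Month 3: interest €68.69; balance after payment €2,760.33.
Month 4: interest €49.23; balance after payment €1,649.56.
Month 5: interest €29.42; balance after payment €518.97.
Month 6: interest €9.26; balance after payment €0.00.

6 payments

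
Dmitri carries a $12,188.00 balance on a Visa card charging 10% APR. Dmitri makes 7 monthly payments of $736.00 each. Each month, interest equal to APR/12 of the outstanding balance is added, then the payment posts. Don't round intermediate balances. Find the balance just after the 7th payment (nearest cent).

$7,634.39

Monthly rate r = 10%/12 = 0.833333% = 0.00833333.
Each month: B ← B·(1+r) − $736.00.
Month 1: interest $101.57; balance after payment $11,553.57.
Month 2: interest $96.28; balance after payment $10,913.85.
Month 3: interest $90.95; balance after payment $10,268.80.
Month 4: interest $85.57; balance after payment $9,618.37.
Month 5: interest $80.15; balance after payment $8,962.52.
Month 6: interest $74.69; balance after payment $8,301.21.
Month 7: interest $69.18; balance after payment $7,634.39.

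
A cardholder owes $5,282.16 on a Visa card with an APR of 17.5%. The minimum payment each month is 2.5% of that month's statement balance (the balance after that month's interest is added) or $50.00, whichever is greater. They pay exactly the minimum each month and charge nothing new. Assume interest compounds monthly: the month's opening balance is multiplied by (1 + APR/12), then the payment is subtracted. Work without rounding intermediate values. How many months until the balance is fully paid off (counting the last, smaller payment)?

151 months

Monthly rate r = 17.5%/12 = 1.45833% = 0.0145833.
While 2.5% of the post-interest balance exceeds $50.00, each month B ← (B·(1+r))·(1 − 0.025), i.e. B shrinks by the factor (1+r)·0.975 = 0.98922.
This holds for months 1–91. Entering month 92 the balance is $1,969.77; 2.5% of the post-interest balance is now below $50.00, so the flat $50.00 minimum applies from here.
From month 92 a fixed $50.00 at rate r clears $1,969.77 in 60 more payments. Total: 91 + 60 = 151 months.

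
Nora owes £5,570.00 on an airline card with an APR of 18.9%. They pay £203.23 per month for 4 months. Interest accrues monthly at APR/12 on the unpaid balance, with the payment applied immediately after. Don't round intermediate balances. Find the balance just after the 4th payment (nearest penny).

Monthly rate r = 18.9%/12 = 1.575% = 0.01575.
Each month: B ← B·(1+r) − £203.23.
Month 1: interest £87.73; balance after payment £5,454.50.
Month 2: interest £85.91; balance after payment £5,337.18.
Month 3: interest £84.06; balance after payment £5,218.01.
Month 4: interest £82.18; balance after payment £5,096.96.

£5,096.96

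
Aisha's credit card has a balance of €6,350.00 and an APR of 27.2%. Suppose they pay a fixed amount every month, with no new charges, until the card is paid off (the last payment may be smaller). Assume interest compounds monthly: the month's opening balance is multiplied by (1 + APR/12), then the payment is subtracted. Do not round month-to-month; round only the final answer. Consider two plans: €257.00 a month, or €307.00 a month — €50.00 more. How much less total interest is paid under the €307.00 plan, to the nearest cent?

€749.02

Monthly rate r = 27.2%/12 = 2.26667% = 0.0226667.
At €257.00/mo: n = ⌈−ln(1 − rB₀/P)/ln(1+r)⌉ = 37 payments (last €163.59); total interest = total paid − €6,350.00 = €3,065.59.
At €307.00/mo: 29 payments (last €70.57); total interest €2,316.57.
Interest saved = €3,065.59 − €2,316.57 = €749.02.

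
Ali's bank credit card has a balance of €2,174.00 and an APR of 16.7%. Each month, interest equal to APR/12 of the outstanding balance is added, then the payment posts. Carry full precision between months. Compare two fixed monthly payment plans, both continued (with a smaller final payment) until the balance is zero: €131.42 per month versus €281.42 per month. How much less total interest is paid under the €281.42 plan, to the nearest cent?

€171.72

Monthly rate r = 16.7%/12 = 1.39167% = 0.0139167.
At €131.42/mo: n = ⌈−ln(1 − rB₀/P)/ln(1+r)⌉ = 19 payments (last €122.45); total interest = total paid − €2,174.00 = €314.01.
At €281.42/mo: 9 payments (last €64.93); total interest €142.29.
Interest saved = €314.01 − €142.29 = €171.72.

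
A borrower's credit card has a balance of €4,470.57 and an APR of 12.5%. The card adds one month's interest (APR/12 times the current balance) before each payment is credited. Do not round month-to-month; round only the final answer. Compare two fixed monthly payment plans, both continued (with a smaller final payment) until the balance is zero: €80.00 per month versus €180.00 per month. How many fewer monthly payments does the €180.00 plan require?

Monthly rate r = 12.5%/12 = 1.04167% = 0.0104167.
At €80.00/mo: n = ⌈−ln(1 − rB₀/P)/ln(1+r)⌉ = 85 payments (last €15.91); total interest = total paid − €4,470.57 = €2,265.34.
At €180.00/mo: 29 payments (last €160.07); total interest €729.50.
Payments saved = 85 − 29 = 56.

56 fewer payments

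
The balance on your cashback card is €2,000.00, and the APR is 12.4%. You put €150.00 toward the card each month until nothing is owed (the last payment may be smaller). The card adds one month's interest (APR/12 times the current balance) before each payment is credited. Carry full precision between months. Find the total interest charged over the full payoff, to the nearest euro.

Monthly rate r = 12.4%/12 = 1.03333% = 0.0103333.
Payoff takes n = ⌈−ln(1 − rB₀/P)/ln(1+r)⌉ = ⌈14.420⌉ = 15 payments; the last is €63.19.
Total paid = 14·€150.00 + €63.19 = €2,163.19.
Total interest = total paid − principal = €2,163.19 − €2,000.00 = €163.19.

€163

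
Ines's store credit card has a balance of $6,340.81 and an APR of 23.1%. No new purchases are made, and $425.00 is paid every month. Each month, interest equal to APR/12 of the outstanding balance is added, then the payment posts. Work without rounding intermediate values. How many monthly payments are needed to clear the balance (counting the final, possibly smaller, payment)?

18 payments

Monthly rate r = 23.1%/12 = 1.925% = 0.01925.
Recurrence: B ← B·(1+r) − $425.00.
Month 1: interest $122.06; balance after payment $6,037.87.
Month 2: interest $116.23; balance after payment $5,729.10.
Closed form: n = −ln(1 − rB₀/P)/ln(1+r) = −ln(0.7128)/ln(1.01925) ≈ 17.756, so the balance reaches zero during payment 18.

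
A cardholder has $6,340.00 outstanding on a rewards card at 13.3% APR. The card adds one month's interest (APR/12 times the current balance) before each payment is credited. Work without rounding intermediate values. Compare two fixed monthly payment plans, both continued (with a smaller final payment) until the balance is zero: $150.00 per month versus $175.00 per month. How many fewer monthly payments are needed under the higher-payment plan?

Monthly rate r = 13.3%/12 = 1.10833% = 0.0110833.
At $150.00/mo: n = ⌈−ln(1 − rB₀/P)/ln(1+r)⌉ = 58 payments (last $50.45); total interest = total paid − $6,340.00 = $2,260.45.
At $175.00/mo: 47 payments (last $101.14); total interest $1,811.14.
Payments saved = 58 − 47 = 11.

11 fewer payments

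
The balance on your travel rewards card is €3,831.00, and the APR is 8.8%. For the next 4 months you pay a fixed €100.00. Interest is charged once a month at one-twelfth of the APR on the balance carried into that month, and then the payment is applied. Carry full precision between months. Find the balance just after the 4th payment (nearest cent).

Monthly rate r = 8.8%/12 = 0.733333% = 0.00733333.
Each month: B ← B·(1+r) − €100.00.
Month 1: interest €28.09; balance after payment €3,759.09.
Month 2: interest €27.57; balance after payment €3,686.66.
Month 3: interest €27.04; balance after payment €3,613.70.
Month 4: interest €26.50; balance after payment €3,540.20.

€3,540.20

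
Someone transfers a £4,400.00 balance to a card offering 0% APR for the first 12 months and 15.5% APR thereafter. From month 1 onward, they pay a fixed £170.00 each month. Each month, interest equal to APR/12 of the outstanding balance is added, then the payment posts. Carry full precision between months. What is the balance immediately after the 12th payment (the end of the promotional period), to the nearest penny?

£2,360.00

Promo months 1–12 at r₀ = 0%/12 = 0; months 13+ at r₁ = 15.5%/12 = 0.0129167.
After month 12 (no interest yet): B = £4,400.00 − 12·£170.00 = £2,360.00.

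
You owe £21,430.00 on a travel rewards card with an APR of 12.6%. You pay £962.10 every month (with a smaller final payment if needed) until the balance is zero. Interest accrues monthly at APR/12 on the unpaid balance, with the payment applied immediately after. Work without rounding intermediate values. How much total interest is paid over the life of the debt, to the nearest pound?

£3,110

Monthly rate r = 12.6%/12 = 1.05% = 0.0105.
Payoff takes n = ⌈−ln(1 − rB₀/P)/ln(1+r)⌉ = ⌈25.506⌉ = 26 payments; the last is £487.93.
Total paid = 25·£962.10 + £487.93 = £24,540.43.
Total interest = total paid − principal = £24,540.43 − £21,430.00 = £3,110.43.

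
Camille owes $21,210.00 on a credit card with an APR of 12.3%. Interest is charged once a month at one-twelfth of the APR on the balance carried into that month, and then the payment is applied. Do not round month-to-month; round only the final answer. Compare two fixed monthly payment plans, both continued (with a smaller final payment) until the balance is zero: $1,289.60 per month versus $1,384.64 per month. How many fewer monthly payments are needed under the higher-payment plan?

2 fewer payments

Monthly rate r = 12.3%/12 = 1.025% = 0.01025.
At $1,289.60/mo: n = ⌈−ln(1 − rB₀/P)/ln(1+r)⌉ = 19 payments (last $134.78); total interest = total paid − $21,210.00 = $2,137.58.
At $1,384.64/mo: 17 payments (last $1,038.01); total interest $1,982.25.
Payments saved = 19 − 17 = 2.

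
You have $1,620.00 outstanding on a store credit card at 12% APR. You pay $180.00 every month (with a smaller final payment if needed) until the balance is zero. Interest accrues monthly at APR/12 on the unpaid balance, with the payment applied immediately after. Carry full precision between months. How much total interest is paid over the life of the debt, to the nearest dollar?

Monthly rate r = 12%/12 = 1% = 0.01.
Payoff takes n = ⌈−ln(1 − rB₀/P)/ln(1+r)⌉ = ⌈9.478⌉ = 10 payments; the last is $86.29.
Total paid = 9·$180.00 + $86.29 = $1,706.29.
Total interest = total paid − principal = $1,706.29 − $1,620.00 = $86.29.

$86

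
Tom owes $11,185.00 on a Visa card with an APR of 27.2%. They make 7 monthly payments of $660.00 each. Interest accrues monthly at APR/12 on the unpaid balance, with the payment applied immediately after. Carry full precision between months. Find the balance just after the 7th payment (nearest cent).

Monthly rate r = 27.2%/12 = 2.26667% = 0.0226667.
Each month: B ← B·(1+r) − $660.00.
Month 1: interest $253.53; balance after payment $10,778.53.
Month 2: interest $244.31; balance after payment $10,362.84.
Month 3: interest $234.89; balance after payment $9,937.73.
Month 4: interest $225.26; balance after payment $9,502.99.
Month 5: interest $215.40; balance after payment $9,058.39.
Month 6: interest $205.32; balance after payment $8,603.71.
Month 7: interest $195.02; balance after payment $8,138.73.

$8,138.73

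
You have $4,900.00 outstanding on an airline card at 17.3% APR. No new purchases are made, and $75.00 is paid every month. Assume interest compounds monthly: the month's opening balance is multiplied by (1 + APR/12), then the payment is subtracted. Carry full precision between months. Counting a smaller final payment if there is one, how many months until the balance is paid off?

199 payments

Monthly rate r = 17.3%/12 = 1.44167% = 0.0144167.
Recurrence: B ← B·(1+r) − $75.00.
Month 1: interest $70.64; balance after payment $4,895.64.
Month 2: interest $70.58; balance after payment $4,891.22.
Closed form: n = −ln(1 − rB₀/P)/ln(1+r) = −ln(0.058111)/ln(1.01442) ≈ 198.788, so the balance reaches zero during payment 199.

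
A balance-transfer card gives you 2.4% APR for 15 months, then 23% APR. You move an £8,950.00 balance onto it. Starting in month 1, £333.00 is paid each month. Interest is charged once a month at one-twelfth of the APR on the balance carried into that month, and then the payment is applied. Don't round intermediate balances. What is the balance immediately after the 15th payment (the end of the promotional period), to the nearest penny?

£4,156.75

Promo months 1–15 at r₀ = 2.4%/12 = 0.002; months 16+ at r₁ = 23%/12 = 0.0191667.
After month 15: iterate B ← B·(1+r₀) − £333.00 for 15 months → £4,156.75.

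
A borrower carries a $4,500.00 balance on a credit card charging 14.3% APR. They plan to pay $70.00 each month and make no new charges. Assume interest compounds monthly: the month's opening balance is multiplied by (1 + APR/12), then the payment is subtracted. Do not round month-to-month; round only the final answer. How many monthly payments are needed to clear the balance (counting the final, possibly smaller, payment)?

Monthly rate r = 14.3%/12 = 1.19167% = 0.0119167.
Recurrence: B ← B·(1+r) − $70.00.
Month 1: interest $53.62; balance after payment $4,483.62.
Month 2: interest $53.43; balance after payment $4,467.05.
Closed form: n = −ln(1 − rB₀/P)/ln(1+r) = −ln(0.23393)/ln(1.01192) ≈ 122.633, so the balance reaches zero during payment 123.

123 months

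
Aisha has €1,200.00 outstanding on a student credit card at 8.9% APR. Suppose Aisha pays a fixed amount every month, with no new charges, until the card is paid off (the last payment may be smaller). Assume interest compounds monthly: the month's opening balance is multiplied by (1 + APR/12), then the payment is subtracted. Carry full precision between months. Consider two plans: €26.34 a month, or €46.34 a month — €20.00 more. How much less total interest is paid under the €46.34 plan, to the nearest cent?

Monthly rate r = 8.9%/12 = 0.741667% = 0.00741667.
At €26.34/mo: n = ⌈−ln(1 − rB₀/P)/ln(1+r)⌉ = 56 payments (last €21.09); total interest = total paid − €1,200.00 = €269.79.
At €46.34/mo: 29 payments (last €39.94); total interest €137.46.
Interest saved = €269.79 − €137.46 = €132.33.

€132.33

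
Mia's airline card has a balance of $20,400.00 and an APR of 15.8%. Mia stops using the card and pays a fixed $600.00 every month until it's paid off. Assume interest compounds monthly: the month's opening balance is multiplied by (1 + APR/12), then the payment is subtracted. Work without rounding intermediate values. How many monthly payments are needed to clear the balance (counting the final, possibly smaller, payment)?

Monthly rate r = 15.8%/12 = 1.31667% = 0.0131667.
Recurrence: B ← B·(1+r) − $600.00.
Month 1: interest $268.60; balance after payment $20,068.60.
Month 2: interest $264.24; balance after payment $19,732.84.
Closed form: n = −ln(1 − rB₀/P)/ln(1+r) = −ln(0.55233)/ln(1.01317) ≈ 45.380, so the balance reaches zero during payment 46.

46 months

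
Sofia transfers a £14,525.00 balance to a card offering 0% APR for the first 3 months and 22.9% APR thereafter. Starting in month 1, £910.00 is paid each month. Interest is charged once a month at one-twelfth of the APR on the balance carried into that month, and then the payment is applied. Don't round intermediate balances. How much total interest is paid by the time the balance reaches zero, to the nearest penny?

£1,884.20

Promo months 1–3 at r₀ = 0%/12 = 0; months 4+ at r₁ = 22.9%/12 = 0.0190833.
After month 3 (no interest yet): B = £14,525.00 − 3·£910.00 = £11,795.00.
Then at r₁ with £910.00/mo: n₂ = −ln(1 − r₁·B/P)/ln(1+r₁) ≈ 15.03 → 16 more payments.
Total paid = 18·£910.00 + £29.20 = £16,409.20; interest = £16,409.20 − £14,525.00 = £1,884.20.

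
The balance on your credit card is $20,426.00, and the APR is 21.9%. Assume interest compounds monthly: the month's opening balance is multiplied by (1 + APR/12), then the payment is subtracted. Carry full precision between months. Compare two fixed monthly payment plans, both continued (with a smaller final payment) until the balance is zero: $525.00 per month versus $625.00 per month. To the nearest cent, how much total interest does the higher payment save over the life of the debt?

$4,580.06

Monthly rate r = 21.9%/12 = 1.825% = 0.01825.
At $525.00/mo: n = ⌈−ln(1 − rB₀/P)/ln(1+r)⌉ = 69 payments (last $239.90); total interest = total paid − $20,426.00 = $15,513.90.
At $625.00/mo: 51 payments (last $109.84); total interest $10,933.84.
Interest saved = $15,513.90 − $10,933.84 = $4,580.06.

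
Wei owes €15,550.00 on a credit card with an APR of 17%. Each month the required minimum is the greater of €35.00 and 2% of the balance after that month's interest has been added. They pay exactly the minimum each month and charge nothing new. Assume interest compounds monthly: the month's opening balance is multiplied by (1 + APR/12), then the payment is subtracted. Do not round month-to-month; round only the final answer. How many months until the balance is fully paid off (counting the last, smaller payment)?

444 months

Monthly rate r = 17%/12 = 1.41667% = 0.0141667.
While 2% of the post-interest balance exceeds €35.00, each month B ← (B·(1+r))·(1 − 0.02), i.e. B shrinks by the factor (1+r)·0.98 = 0.99388.
This holds for months 1–359. Entering month 360 the balance is €1,718.47; 2% of the post-interest balance is now below €35.00, so the flat €35.00 minimum applies from here.
From month 360 a fixed €35.00 at rate r clears €1,718.47 in 85 more payments. Total: 359 + 85 = 444 months.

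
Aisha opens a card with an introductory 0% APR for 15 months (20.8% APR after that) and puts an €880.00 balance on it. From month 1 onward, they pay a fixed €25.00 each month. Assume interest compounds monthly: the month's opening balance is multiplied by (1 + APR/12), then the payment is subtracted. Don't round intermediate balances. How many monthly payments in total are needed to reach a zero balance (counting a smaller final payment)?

41 payments

Promo months 1–15 at r₀ = 0%/12 = 0; months 16+ at r₁ = 20.8%/12 = 0.0173333.
After month 15 (no interest yet): B = €880.00 − 15·€25.00 = €505.00.
Then at r₁ with €25.00/mo: n₂ = −ln(1 − r₁·B/P)/ln(1+r₁) ≈ 25.08 → 26 more payments.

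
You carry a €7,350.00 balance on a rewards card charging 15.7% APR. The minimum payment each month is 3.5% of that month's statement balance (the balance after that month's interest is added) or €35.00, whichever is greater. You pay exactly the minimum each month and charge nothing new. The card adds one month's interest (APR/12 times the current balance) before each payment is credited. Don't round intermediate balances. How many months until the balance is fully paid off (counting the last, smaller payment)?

Monthly rate r = 15.7%/12 = 1.30833% = 0.0130833.
While 3.5% of the post-interest balance exceeds €35.00, each month B ← (B·(1+r))·(1 − 0.035), i.e. B shrinks by the factor (1+r)·0.965 = 0.97763.
This holds for months 1–89. Entering month 90 the balance is €980.93; 3.5% of the post-interest balance is now below €35.00, so the flat €35.00 minimum applies from here.
From month 90 a fixed €35.00 at rate r clears €980.93 in 36 more payments. Total: 89 + 36 = 125 months.

125 months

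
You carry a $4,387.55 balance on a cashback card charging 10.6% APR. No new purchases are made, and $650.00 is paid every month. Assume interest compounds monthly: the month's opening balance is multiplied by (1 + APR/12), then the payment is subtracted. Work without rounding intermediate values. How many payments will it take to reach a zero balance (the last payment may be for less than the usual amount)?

7 payments

Monthly rate r = 10.6%/12 = 0.883333% = 0.00883333.
Recurrence: B ← B·(1+r) − $650.00.
Month 1: interest $38.76; balance after payment $3,776.31.
Month 2: interest $33.36; balance after payment $3,159.66.
Closed form: n = −ln(1 − rB₀/P)/ln(1+r) = −ln(0.94037)/ln(1.00883) ≈ 6.990, so the balance reaches zero during payment 7.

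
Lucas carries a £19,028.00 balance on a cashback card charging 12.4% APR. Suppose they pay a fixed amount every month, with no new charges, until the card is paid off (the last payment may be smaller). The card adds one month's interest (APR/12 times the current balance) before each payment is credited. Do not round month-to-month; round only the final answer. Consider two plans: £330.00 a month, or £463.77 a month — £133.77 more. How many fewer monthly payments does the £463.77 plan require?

Monthly rate r = 12.4%/12 = 1.03333% = 0.0103333.
At £330.00/mo: n = ⌈−ln(1 − rB₀/P)/ln(1+r)⌉ = 89 payments (last £40.09); total interest = total paid − £19,028.00 = £10,052.09.
At £463.77/mo: 54 payments (last £304.24); total interest £5,856.05.
Payments saved = 89 − 54 = 35.

35 fewer payments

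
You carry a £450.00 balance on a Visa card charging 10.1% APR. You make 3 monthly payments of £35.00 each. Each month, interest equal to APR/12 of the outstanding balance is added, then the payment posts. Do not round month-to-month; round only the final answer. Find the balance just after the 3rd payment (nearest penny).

£355.57

Monthly rate r = 10.1%/12 = 0.841667% = 0.00841667.
Each month: B ← B·(1+r) − £35.00.
Month 1: interest £3.79; balance after payment £418.79.
Month 2: interest £3.52; balance after payment £387.31.
Month 3: interest £3.26; balance after payment £355.57.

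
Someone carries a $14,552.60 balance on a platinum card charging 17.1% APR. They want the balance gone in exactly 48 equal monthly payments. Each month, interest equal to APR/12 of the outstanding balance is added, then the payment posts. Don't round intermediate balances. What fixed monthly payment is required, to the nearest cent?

$420.67

Monthly rate r = 17.1%/12 = 1.425% = 0.01425.
Level-payment amortization: P = B₀·r / (1 − (1+r)^(−n)) = 14552.60·0.01425 / (1 − 1.01425^(−48)).
Denominator 1 − (1+r)^(−48) = 0.492963512.
P = 207.375 / 0.492963512 ≈ 420.67.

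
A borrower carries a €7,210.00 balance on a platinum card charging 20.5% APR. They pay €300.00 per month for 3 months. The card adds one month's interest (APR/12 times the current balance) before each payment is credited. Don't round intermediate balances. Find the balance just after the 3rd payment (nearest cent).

€6,670.40

Monthly rate r = 20.5%/12 = 1.70833% = 0.0170833.
Each month: B ← B·(1+r) − €300.00.
Month 1: interest €123.17; balance after payment €7,033.17.
Month 2: interest €120.15; balance after payment €6,853.32.
Month 3: interest €117.08; balance after payment €6,670.40.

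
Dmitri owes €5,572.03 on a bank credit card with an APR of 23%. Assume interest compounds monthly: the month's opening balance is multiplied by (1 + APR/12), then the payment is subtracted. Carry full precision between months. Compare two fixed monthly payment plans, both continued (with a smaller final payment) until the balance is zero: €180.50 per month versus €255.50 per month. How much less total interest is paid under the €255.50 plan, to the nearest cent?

Monthly rate r = 23%/12 = 1.91667% = 0.0191667.
At €180.50/mo: n = ⌈−ln(1 − rB₀/P)/ln(1+r)⌉ = 48 payments (last €32.40); total interest = total paid − €5,572.03 = €2,943.87.
At €255.50/mo: 29 payments (last €130.94); total interest €1,712.91.
Interest saved = €2,943.87 − €1,712.91 = €1,230.96.

€1,230.96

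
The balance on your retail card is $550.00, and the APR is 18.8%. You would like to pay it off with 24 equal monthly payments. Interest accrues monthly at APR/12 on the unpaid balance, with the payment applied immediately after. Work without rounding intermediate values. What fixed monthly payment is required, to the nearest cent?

$27.67

Monthly rate r = 18.8%/12 = 1.56667% = 0.0156667.
Level-payment amortization: P = B₀·r / (1 − (1+r)^(−n)) = 550.00·0.0156667 / (1 − 1.01567^(−24)).
Denominator 1 − (1+r)^(−24) = 0.311393351.
P = 8.61667 / 0.311393351 ≈ 27.67.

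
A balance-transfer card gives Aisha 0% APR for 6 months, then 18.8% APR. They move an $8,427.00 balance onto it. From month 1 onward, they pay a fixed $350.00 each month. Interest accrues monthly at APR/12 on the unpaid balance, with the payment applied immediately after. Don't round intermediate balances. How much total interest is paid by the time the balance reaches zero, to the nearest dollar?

Promo months 1–6 at r₀ = 0%/12 = 0; months 7+ at r₁ = 18.8%/12 = 0.0156667.
After month 6 (no interest yet): B = $8,427.00 − 6·$350.00 = $6,327.00.
Then at r₁ with $350.00/mo: n₂ = −ln(1 − r₁·B/P)/ln(1+r₁) ≈ 21.42 → 22 more payments.
Total paid = 27·$350.00 + $147.48 = $9,597.48; interest = $9,597.48 − $8,427.00 = $1,170.48.

$1,170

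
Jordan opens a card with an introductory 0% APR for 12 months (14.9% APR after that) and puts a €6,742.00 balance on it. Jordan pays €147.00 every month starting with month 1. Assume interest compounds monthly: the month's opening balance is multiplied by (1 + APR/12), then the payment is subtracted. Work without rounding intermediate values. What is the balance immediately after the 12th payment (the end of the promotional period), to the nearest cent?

Promo months 1–12 at r₀ = 0%/12 = 0; months 13+ at r₁ = 14.9%/12 = 0.0124167.
After month 12 (no interest yet): B = €6,742.00 − 12·€147.00 = €4,978.00.

€4,978.00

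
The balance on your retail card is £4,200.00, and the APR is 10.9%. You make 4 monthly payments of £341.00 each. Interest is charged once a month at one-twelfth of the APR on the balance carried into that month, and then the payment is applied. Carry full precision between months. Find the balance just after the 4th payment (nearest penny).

£2,971.99

Monthly rate r = 10.9%/12 = 0.908333% = 0.00908333.
Each month: B ← B·(1+r) − £341.00.
Month 1: interest £38.15; balance after payment £3,897.15.
Month 2: interest £35.40; balance after payment £3,591.55.
Month 3: interest £32.62; balance after payment £3,283.17.
Month 4: interest £29.82; balance after payment £2,971.99.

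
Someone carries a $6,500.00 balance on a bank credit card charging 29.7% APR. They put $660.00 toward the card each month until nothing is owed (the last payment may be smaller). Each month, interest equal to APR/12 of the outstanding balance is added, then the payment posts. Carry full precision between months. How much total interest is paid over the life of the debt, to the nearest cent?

Monthly rate r = 29.7%/12 = 2.475% = 0.02475.
Payoff takes n = ⌈−ln(1 − rB₀/P)/ln(1+r)⌉ = ⌈11.427⌉ = 12 payments; the last is $284.02.
Total paid = 11·$660.00 + $284.02 = $7,544.02.
Total interest = total paid − principal = $7,544.02 − $6,500.00 = $1,044.02.

$1,044.02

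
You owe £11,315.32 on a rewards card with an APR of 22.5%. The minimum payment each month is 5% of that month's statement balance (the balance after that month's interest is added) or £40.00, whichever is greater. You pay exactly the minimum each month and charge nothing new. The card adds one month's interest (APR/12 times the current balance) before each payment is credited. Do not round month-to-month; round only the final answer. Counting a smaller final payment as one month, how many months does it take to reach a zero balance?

107 months

Monthly rate r = 22.5%/12 = 1.875% = 0.01875.
While 5% of the post-interest balance exceeds £40.00, each month B ← (B·(1+r))·(1 − 0.05), i.e. B shrinks by the factor (1+r)·0.95 = 0.96781.
This holds for months 1–82. Entering month 83 the balance is £773.66; 5% of the post-interest balance is now below £40.00, so the flat £40.00 minimum applies from here.
From month 83 a fixed £40.00 at rate r clears £773.66 in 25 more payments. Total: 82 + 25 = 107 months.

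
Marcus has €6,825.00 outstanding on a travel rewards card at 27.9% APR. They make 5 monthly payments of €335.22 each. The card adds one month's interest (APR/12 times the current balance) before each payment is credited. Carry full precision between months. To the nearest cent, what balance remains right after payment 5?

€5,900.30

Monthly rate r = 27.9%/12 = 2.325% = 0.02325.
Each month: B ← B·(1+r) − €335.22.
Month 1: interest €158.68; balance after payment €6,648.46.
Month 2: interest €154.58; balance after payment €6,467.82.
Month 3: interest €150.38; balance after payment €6,282.97.
Month 4: interest €146.08; balance after payment €6,093.83.
Month 5: interest €141.68; balance after payment €5,900.30.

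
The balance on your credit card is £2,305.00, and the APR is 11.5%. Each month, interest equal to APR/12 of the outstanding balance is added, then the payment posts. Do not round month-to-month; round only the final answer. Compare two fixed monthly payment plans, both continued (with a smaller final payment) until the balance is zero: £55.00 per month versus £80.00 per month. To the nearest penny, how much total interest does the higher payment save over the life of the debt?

£251.06

Monthly rate r = 11.5%/12 = 0.958333% = 0.00958333.
At £55.00/mo: n = ⌈−ln(1 − rB₀/P)/ln(1+r)⌉ = 54 payments (last £46.43); total interest = total paid − £2,305.00 = £656.43.
At £80.00/mo: 34 payments (last £70.37); total interest £405.37.
Interest saved = £656.43 − £405.37 = £251.06.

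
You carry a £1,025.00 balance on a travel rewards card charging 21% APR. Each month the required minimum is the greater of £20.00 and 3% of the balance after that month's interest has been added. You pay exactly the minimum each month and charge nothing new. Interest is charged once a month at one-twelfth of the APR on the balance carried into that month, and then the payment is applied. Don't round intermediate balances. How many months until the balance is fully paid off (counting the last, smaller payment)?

84 months

Monthly rate r = 21%/12 = 1.75% = 0.0175.
While 3% of the post-interest balance exceeds £20.00, each month B ← (B·(1+r))·(1 − 0.03), i.e. B shrinks by the factor (1+r)·0.97 = 0.98698.
This holds for months 1–35. Entering month 36 the balance is £647.80; 3% of the post-interest balance is now below £20.00, so the flat £20.00 minimum applies from here.
From month 36 a fixed £20.00 at rate r clears £647.80 in 49 more payments. Total: 35 + 49 = 84 months.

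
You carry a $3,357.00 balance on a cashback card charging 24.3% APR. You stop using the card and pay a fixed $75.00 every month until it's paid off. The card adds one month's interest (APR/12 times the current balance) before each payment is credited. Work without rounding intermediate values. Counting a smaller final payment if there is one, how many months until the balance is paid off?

119 months

Monthly rate r = 24.3%/12 = 2.025% = 0.02025.
Recurrence: B ← B·(1+r) − $75.00.
Month 1: interest $67.98; balance after payment $3,349.98.
Month 2: interest $67.84; balance after payment $3,342.82.
Closed form: n = −ln(1 − rB₀/P)/ln(1+r) = −ln(0.09361)/ln(1.02025) ≈ 118.149, so the balance reaches zero during payment 119.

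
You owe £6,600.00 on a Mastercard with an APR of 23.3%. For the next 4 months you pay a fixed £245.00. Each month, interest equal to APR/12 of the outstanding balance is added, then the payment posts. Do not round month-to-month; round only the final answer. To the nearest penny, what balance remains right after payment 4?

£6,118.81

Monthly rate r = 23.3%/12 = 1.94167% = 0.0194167.
Each month: B ← B·(1+r) − £245.00.
Month 1: interest £128.15; balance after payment £6,483.15.
Month 2: interest £125.88; balance after payment £6,364.03.
Month 3: interest £123.57; balance after payment £6,242.60.
Month 4: interest £121.21; balance after payment £6,118.81.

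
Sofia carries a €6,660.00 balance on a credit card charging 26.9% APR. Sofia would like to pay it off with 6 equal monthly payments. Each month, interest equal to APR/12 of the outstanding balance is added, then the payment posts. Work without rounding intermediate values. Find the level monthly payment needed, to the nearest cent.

€1,198.70

Monthly rate r = 26.9%/12 = 2.24167% = 0.0224167.
Level-payment amortization: P = B₀·r / (1 − (1+r)^(−n)) = 6660.00·0.0224167 / (1 − 1.02242^(−6)).
Denominator 1 − (1+r)^(−6) = 0.124547721.
P = 149.295 / 0.124547721 ≈ 1198.70.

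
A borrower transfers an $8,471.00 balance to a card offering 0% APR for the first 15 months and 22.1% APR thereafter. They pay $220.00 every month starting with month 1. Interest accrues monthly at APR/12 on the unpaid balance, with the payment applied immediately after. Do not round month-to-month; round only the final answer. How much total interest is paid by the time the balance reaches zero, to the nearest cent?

$1,666.66

Promo months 1–15 at r₀ = 0%/12 = 0; months 16+ at r₁ = 22.1%/12 = 0.0184167.
After month 15 (no interest yet): B = $8,471.00 − 15·$220.00 = $5,171.00.
Then at r₁ with $220.00/mo: n₂ = −ln(1 − r₁·B/P)/ln(1+r₁) ≈ 31.08 → 32 more payments.
Total paid = 46·$220.00 + $17.66 = $10,137.66; interest = $10,137.66 − $8,471.00 = $1,666.66.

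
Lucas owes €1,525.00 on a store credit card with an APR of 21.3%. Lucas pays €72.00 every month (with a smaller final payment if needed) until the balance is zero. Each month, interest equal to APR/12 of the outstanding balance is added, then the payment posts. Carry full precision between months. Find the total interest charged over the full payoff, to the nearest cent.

Monthly rate r = 21.3%/12 = 1.775% = 0.01775.
Payoff takes n = ⌈−ln(1 − rB₀/P)/ln(1+r)⌉ = ⌈26.800⌉ = 27 payments; the last is €57.72.
Total paid = 26·€72.00 + €57.72 = €1,929.72.
Total interest = total paid − principal = €1,929.72 − €1,525.00 = €404.72.

€404.72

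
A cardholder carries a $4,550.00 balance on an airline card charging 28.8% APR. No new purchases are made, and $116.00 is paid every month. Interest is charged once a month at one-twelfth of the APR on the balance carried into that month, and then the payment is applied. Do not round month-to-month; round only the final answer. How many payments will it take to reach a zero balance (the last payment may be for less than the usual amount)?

Monthly rate r = 28.8%/12 = 2.4% = 0.024.
Recurrence: B ← B·(1+r) − $116.00.
Month 1: interest $109.20; balance after payment $4,543.20.
Month 2: interest $109.04; balance after payment $4,536.24.
Closed form: n = −ln(1 − rB₀/P)/ln(1+r) = −ln(0.058621)/ln(1.024) ≈ 119.607, so the balance reaches zero during payment 120.

120 months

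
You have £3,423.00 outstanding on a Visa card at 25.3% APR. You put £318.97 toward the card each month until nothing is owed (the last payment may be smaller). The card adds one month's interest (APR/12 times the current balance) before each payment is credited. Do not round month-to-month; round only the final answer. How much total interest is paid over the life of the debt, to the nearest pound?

Monthly rate r = 25.3%/12 = 2.10833% = 0.0210833.
Payoff takes n = ⌈−ln(1 − rB₀/P)/ln(1+r)⌉ = ⌈12.294⌉ = 13 payments; the last is £94.59.
Total paid = 12·£318.97 + £94.59 = £3,922.23.
Total interest = total paid − principal = £3,922.23 − £3,423.00 = £499.23.

£499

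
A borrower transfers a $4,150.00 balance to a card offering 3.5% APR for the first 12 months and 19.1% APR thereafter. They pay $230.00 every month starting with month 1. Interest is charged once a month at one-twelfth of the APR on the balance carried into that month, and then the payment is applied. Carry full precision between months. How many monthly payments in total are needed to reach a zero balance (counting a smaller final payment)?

19 payments

Promo months 1–12 at r₀ = 3.5%/12 = 0.00291667; months 13+ at r₁ = 19.1%/12 = 0.0159167.
After month 12: iterate B ← B·(1+r₀) − $230.00 for 12 months → $1,492.89.
Then at r₁ with $230.00/mo: n₂ = −ln(1 − r₁·B/P)/ln(1+r₁) ≈ 6.91 → 7 more payments.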